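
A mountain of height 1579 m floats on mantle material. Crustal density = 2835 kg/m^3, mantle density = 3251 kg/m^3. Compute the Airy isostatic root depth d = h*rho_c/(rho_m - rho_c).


rho_m - rho_c = 3251 - 2835 = 416
d = 1579 * 2835 / 416
= 4476465 / 416
= 10760.73 m

10760.73


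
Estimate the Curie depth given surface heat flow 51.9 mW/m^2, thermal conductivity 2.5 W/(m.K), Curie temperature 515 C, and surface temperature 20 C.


T_Curie - T_surf = 515 - 20 = 495 C
Convert q to W/m^2: 51.9 mW/m^2 = 0.0519 W/m^2
d = 495 * 2.5 / 0.0519 = 23843.93 m

23843.93


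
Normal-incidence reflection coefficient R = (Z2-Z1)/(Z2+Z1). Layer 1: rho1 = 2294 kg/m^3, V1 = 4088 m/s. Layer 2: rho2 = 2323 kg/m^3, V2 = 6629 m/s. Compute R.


Z1 = 2294 * 4088 = 9377872
Z2 = 2323 * 6629 = 15399167
R = (15399167 - 9377872) / (15399167 + 9377872) = 6021295 / 24777039 = 0.243

0.243


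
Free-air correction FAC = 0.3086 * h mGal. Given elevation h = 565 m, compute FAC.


FAC = 0.3086 * h
= 0.3086 * 565
= 174.359 mGal

174.359


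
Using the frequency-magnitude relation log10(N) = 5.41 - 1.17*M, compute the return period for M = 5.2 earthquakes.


log10(N) = 5.41 - 1.17*5.2 = -0.674
N = 10^-0.674 = 0.211836
T = 1/N = 1/0.211836 = 4.7206 years

4.7206


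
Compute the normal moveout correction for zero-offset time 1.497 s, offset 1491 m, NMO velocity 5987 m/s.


x/Vnmo = 1491/5987 = 0.24904
(x/Vnmo)^2 = 0.062021
t0^2 = 2.241009
sqrt(2.241009 + 0.062021) = 1.517574
dt = 1.517574 - 1.497 = 0.020574

0.020574


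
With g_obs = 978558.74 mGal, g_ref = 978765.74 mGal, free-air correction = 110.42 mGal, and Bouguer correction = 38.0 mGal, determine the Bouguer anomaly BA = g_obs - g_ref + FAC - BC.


BA = g_obs - g_ref + FAC - BC
= 978558.74 - 978765.74 + 110.42 - 38.0
= -134.58 mGal

-134.58


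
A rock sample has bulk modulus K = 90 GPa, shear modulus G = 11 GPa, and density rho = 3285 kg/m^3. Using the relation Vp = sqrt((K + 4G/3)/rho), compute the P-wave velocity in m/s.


First compute the effective modulus:
K + 4G/3 = 90e9 + 4*11e9/3 = 104666666666.67 Pa
Then divide by density:
104666666666.67 / 3285 = 31861998.9853 Pa/(kg/m^3)
Take the square root:
Vp = sqrt(31861998.9853) = 5644.64 m/s

5644.64


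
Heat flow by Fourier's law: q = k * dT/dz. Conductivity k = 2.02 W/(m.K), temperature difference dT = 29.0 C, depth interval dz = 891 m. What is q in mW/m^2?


q = k * dT / dz * 1000
= 2.02 * 29.0 / 891 * 1000
= 0.065746 * 1000
= 65.7464 mW/m^2

65.7464


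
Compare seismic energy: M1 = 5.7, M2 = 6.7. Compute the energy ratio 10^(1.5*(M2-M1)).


M2 - M1 = 6.7 - 5.7 = 1.0
1.5 * 1.0 = 1.5
ratio = 10^1.5 = 31.62

31.62


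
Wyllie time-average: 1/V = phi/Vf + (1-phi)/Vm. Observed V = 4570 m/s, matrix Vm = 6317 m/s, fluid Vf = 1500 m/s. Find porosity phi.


1/V - 1/Vm = 1/4570 - 1/6317 = 6.052e-05
1/Vf - 1/Vm = 1/1500 - 1/6317 = 0.00050836
phi = 6.052e-05 / 0.00050836 = 0.119

0.119


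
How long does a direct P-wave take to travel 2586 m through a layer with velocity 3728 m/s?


t = x / V
= 2586 / 3728
= 0.6937 s

0.6937


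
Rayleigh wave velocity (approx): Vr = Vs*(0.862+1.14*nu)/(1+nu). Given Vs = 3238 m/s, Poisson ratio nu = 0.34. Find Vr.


Numerator factor = 0.862 + 1.14*0.34 = 1.2496
Denominator = 1 + 0.34 = 1.34
Vr = 3238 * 1.2496 / 1.34 = 3019.56 m/s

3019.56


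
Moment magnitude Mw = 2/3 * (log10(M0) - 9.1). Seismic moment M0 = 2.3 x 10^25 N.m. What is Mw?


log10(M0) = log10(2.3 x 10^25) = 25.3617
Mw = 2/3 * (25.3617 - 9.1)
= 2/3 * 16.2617
= 10.84

10.84


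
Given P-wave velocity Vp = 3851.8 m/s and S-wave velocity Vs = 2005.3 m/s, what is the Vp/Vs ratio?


Vp/Vs = 3851.8 / 2005.3
= 1.9208

1.9208


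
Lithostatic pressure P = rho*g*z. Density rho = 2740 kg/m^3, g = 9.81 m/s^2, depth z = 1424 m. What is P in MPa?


P = rho * g * z / 1e6
= 2740 * 9.81 * 1424 / 1e6
= 38276265.6 / 1e6
= 38.2763 MPa

38.2763


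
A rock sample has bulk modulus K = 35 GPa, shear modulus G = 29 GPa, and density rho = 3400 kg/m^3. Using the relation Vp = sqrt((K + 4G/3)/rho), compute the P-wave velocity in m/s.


First compute the effective modulus:
K + 4G/3 = 35e9 + 4*29e9/3 = 73666666666.67 Pa
Then divide by density:
73666666666.67 / 3400 = 21666666.6667 Pa/(kg/m^3)
Take the square root:
Vp = sqrt(21666666.6667) = 4654.75 m/s

4654.75


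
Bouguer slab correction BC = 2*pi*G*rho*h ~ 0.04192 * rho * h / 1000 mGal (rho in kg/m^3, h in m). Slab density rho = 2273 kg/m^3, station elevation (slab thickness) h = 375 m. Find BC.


BC = 0.04192 * rho * h / 1000
= 0.04192 * 2273 * 375 / 1000
= 35.7316 mGal

35.7316


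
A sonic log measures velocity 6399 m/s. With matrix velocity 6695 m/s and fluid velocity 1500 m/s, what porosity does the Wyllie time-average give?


1/V - 1/Vm = 1/6399 - 1/6695 = 6.91e-06
1/Vf - 1/Vm = 1/1500 - 1/6695 = 0.0005173
phi = 6.91e-06 / 0.0005173 = 0.0134

0.0134


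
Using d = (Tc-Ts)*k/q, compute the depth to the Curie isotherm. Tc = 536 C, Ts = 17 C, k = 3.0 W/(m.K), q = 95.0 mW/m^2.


T_Curie - T_surf = 536 - 17 = 519 C
Convert q to W/m^2: 95.0 mW/m^2 = 0.095 W/m^2
d = 519 * 3.0 / 0.095 = 16389.47 m

16389.47


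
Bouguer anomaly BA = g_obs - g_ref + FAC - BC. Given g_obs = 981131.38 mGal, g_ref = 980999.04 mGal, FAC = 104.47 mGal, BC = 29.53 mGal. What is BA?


BA = g_obs - g_ref + FAC - BC
= 981131.38 - 980999.04 + 104.47 - 29.53
= 207.28 mGal

207.28


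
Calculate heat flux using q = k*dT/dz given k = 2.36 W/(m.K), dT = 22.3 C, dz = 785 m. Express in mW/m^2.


q = k * dT / dz * 1000
= 2.36 * 22.3 / 785 * 1000
= 0.067042 * 1000
= 67.042 mW/m^2

67.042


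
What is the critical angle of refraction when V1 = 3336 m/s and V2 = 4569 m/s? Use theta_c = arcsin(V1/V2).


V1/V2 = 3336/4569 = 0.730138
theta_c = arcsin(0.730138) = 46.898 degrees

46.898


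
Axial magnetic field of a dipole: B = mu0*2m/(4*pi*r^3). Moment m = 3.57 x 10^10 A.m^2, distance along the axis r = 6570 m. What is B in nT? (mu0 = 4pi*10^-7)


m = 3.57 x 10^10 = 35700000000 A.m^2
2m = 71400000000 A.m^2
r^3 = 6570^3 = 283593393000
B = (4pi*10^-7) * 71400000000 / (4*pi * 283593393000) * 1e9
= 89723.886187 / 3563739680221.61 * 1e9
= 25.1769 nT

25.1769


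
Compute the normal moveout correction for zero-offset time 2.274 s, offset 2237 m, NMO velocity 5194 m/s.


x/Vnmo = 2237/5194 = 0.430689
(x/Vnmo)^2 = 0.185493
t0^2 = 5.171076
sqrt(5.171076 + 0.185493) = 2.314426
dt = 2.314426 - 2.274 = 0.040426

0.040426


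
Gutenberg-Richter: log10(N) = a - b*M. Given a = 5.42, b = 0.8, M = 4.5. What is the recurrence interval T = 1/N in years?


log10(N) = 5.42 - 0.8*4.5 = 1.82
N = 10^1.82 = 66.069345
T = 1/N = 1/66.069345 = 0.0151 years

0.0151


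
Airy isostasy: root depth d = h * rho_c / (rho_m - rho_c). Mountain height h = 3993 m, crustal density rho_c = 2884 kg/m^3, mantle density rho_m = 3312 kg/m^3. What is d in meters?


rho_m - rho_c = 3312 - 2884 = 428
d = 3993 * 2884 / 428
= 11515812 / 428
= 26906.1 m

26906.1


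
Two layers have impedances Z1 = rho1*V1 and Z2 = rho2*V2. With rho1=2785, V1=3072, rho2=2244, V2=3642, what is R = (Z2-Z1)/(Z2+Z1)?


Z1 = 2785 * 3072 = 8555520
Z2 = 2244 * 3642 = 8172648
R = (8172648 - 8555520) / (8172648 + 8555520) = -382872 / 16728168 = -0.0229

-0.0229


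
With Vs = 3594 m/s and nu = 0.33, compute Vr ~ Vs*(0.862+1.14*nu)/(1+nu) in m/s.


Numerator factor = 0.862 + 1.14*0.33 = 1.2382
Denominator = 1 + 0.33 = 1.33
Vr = 3594 * 1.2382 / 1.33 = 3345.93 m/s

3345.93


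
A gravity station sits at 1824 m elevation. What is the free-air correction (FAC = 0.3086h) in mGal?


FAC = 0.3086 * h
= 0.3086 * 1824
= 562.8864 mGal

562.8864


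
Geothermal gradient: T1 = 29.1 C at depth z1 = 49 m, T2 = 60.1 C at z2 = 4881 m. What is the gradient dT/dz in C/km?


dT = 60.1 - 29.1 = 31.0 C
dz = 4881 - 49 = 4832 m
gradient = dT/dz * 1000 = 31.0/4832 * 1000 = 6.4156 C/km

6.4156


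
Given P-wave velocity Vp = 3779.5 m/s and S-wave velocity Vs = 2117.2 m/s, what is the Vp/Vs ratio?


Vp/Vs = 3779.5 / 2117.2
= 1.7851

1.7851


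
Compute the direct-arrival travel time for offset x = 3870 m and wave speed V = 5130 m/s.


t = x / V
= 3870 / 5130
= 0.7544 s

0.7544


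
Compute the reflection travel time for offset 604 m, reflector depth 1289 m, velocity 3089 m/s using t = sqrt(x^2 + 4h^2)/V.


x^2 + 4h^2 = 604^2 + 4*1289^2 = 364816 + 6646084 = 7010900
sqrt(7010900) = 2647.8104
t = 2647.8104 / 3089 = 0.8572 s

0.8572


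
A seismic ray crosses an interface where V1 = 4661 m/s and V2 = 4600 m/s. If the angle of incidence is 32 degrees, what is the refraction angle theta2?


sin(theta1) = sin(32 deg) = 0.529919
sin(theta2) = V2/V1 * sin(theta1) = 4600/4661 * 0.529919 = 0.522984
theta2 = arcsin(0.522984) = 31.5326 degrees

31.5326


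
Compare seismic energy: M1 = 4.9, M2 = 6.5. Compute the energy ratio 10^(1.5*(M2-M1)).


M2 - M1 = 6.5 - 4.9 = 1.6
1.5 * 1.6 = 2.4
ratio = 10^2.4 = 251.19

251.19


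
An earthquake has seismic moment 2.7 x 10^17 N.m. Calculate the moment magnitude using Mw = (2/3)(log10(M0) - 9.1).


log10(M0) = log10(2.7 x 10^17) = 17.4314
Mw = 2/3 * (17.4314 - 9.1)
= 2/3 * 8.3314
= 5.55

5.55


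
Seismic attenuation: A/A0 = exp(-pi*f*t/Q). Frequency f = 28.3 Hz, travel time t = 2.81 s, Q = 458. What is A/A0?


pi*f*t/Q = pi*28.3*2.81/458 = 0.545478
A/A0 = exp(-0.545478) = 0.579565

0.579565


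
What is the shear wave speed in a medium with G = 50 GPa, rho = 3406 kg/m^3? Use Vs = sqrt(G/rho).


Convert G to Pa: G = 50e9 Pa
Compute G/rho = 50e9 / 3406 = 14679976.512
Vs = sqrt(14679976.512) = 3831.45 m/s

3831.45


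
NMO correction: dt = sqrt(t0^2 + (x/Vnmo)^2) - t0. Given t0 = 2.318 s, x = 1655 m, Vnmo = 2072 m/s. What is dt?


x/Vnmo = 1655/2072 = 0.798745
(x/Vnmo)^2 = 0.637994
t0^2 = 5.373124
sqrt(5.373124 + 0.637994) = 2.451758
dt = 2.451758 - 2.318 = 0.133758

0.133758


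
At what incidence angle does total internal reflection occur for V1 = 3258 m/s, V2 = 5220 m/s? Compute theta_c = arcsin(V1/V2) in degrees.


V1/V2 = 3258/5220 = 0.624138
theta_c = arcsin(0.624138) = 38.6189 degrees

38.6189


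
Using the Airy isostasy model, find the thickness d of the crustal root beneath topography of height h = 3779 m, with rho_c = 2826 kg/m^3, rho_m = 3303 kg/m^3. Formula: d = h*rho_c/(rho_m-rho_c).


rho_m - rho_c = 3303 - 2826 = 477
d = 3779 * 2826 / 477
= 10679454 / 477
= 22388.79 m

22388.79


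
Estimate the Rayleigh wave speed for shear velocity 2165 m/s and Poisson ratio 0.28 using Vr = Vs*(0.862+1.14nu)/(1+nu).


Numerator factor = 0.862 + 1.14*0.28 = 1.1812
Denominator = 1 + 0.28 = 1.28
Vr = 2165 * 1.1812 / 1.28 = 1997.89 m/s

1997.89


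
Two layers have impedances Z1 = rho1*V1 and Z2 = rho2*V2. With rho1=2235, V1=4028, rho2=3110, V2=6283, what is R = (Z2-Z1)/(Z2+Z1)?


Z1 = 2235 * 4028 = 9002580
Z2 = 3110 * 6283 = 19540130
R = (19540130 - 9002580) / (19540130 + 9002580) = 10537550 / 28542710 = 0.3692

0.3692


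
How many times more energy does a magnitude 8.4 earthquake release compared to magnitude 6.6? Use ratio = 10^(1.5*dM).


M2 - M1 = 8.4 - 6.6 = 1.8
1.5 * 1.8 = 2.7
ratio = 10^2.7 = 501.19

501.19


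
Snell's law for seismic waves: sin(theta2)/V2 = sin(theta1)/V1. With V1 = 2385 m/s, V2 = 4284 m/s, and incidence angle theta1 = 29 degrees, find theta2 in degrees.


sin(theta1) = sin(29 deg) = 0.48481
sin(theta2) = V2/V1 * sin(theta1) = 4284/2385 * 0.48481 = 0.870828
theta2 = arcsin(0.870828) = 60.555 degrees

60.555


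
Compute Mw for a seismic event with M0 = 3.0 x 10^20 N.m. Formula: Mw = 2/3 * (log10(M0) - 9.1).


log10(M0) = log10(3.0 x 10^20) = 20.4771
Mw = 2/3 * (20.4771 - 9.1)
= 2/3 * 11.3771
= 7.58

7.58


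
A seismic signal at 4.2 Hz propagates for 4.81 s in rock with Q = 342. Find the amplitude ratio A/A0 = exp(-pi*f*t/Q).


pi*f*t/Q = pi*4.2*4.81/342 = 0.185574
A/A0 = exp(-0.185574) = 0.830627

0.830627


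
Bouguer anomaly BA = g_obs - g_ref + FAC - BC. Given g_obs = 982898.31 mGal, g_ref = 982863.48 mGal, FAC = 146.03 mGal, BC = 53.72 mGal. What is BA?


BA = g_obs - g_ref + FAC - BC
= 982898.31 - 982863.48 + 146.03 - 53.72
= 127.14 mGal

127.14


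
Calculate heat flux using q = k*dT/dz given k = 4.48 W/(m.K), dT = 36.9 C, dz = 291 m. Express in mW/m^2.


q = k * dT / dz * 1000
= 4.48 * 36.9 / 291 * 1000
= 0.568082 * 1000
= 568.0825 mW/m^2

568.0825


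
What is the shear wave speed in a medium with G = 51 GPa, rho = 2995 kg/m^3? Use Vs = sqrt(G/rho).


Convert G to Pa: G = 51e9 Pa
Compute G/rho = 51e9 / 2995 = 17028380.6344
Vs = sqrt(17028380.6344) = 4126.55 m/s

4126.55


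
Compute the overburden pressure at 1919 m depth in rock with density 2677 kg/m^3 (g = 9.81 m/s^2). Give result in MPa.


P = rho * g * z / 1e6
= 2677 * 9.81 * 1919 / 1e6
= 50395569.03 / 1e6
= 50.3956 MPa

50.3956


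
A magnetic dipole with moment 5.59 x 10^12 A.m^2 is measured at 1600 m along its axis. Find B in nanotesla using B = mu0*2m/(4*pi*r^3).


m = 5.59 x 10^12 = 5590000000000 A.m^2
2m = 11180000000000 A.m^2
r^3 = 1600^3 = 4096000000
B = (4pi*10^-7) * 11180000000000 / (4*pi * 4096000000) * 1e9
= 14049202.346854 / 51471854036.42 * 1e9
= 272949.2188 nT

272949.2188


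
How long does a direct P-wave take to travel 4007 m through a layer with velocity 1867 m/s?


t = x / V
= 4007 / 1867
= 2.1462 s

2.1462


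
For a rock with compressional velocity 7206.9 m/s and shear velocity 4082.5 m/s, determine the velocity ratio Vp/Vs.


Vp/Vs = 7206.9 / 4082.5
= 1.7653

1.7653


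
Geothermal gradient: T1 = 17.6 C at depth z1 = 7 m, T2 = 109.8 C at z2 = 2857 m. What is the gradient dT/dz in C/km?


dT = 109.8 - 17.6 = 92.2 C
dz = 2857 - 7 = 2850 m
gradient = dT/dz * 1000 = 92.2/2850 * 1000 = 32.3509 C/km

32.3509


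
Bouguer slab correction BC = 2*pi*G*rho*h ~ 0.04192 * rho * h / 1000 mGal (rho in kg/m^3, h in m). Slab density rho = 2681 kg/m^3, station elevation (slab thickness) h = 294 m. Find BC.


BC = 0.04192 * rho * h / 1000
= 0.04192 * 2681 * 294 / 1000
= 33.0419 mGal

33.0419


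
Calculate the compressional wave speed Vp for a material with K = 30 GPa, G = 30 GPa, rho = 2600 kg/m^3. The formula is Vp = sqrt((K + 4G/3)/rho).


First compute the effective modulus:
K + 4G/3 = 30e9 + 4*30e9/3 = 70000000000.0 Pa
Then divide by density:
70000000000.0 / 2600 = 26923076.9231 Pa/(kg/m^3)
Take the square root:
Vp = sqrt(26923076.9231) = 5188.75 m/s

5188.75


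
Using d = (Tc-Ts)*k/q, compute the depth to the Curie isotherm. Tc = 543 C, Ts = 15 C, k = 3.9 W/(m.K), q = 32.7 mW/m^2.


T_Curie - T_surf = 543 - 15 = 528 C
Convert q to W/m^2: 32.7 mW/m^2 = 0.0327 W/m^2
d = 528 * 3.9 / 0.0327 = 62972.48 m

62972.48


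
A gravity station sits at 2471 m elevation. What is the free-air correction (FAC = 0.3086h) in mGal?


FAC = 0.3086 * h
= 0.3086 * 2471
= 762.5506 mGal

762.5506


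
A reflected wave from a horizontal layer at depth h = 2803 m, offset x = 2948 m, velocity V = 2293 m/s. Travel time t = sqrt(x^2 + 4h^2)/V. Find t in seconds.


x^2 + 4h^2 = 2948^2 + 4*2803^2 = 8690704 + 31427236 = 40117940
sqrt(40117940) = 6333.8724
t = 6333.8724 / 2293 = 2.7623 s

2.7623


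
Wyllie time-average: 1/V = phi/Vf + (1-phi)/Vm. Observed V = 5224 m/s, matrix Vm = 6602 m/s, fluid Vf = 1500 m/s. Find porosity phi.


1/V - 1/Vm = 1/5224 - 1/6602 = 3.995e-05
1/Vf - 1/Vm = 1/1500 - 1/6602 = 0.0005152
phi = 3.995e-05 / 0.0005152 = 0.0776

0.0776


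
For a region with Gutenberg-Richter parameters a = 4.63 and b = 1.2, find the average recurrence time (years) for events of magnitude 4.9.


log10(N) = 4.63 - 1.2*4.9 = -1.25
N = 10^-1.25 = 0.056234
T = 1/N = 1/0.056234 = 17.7828 years

17.7828


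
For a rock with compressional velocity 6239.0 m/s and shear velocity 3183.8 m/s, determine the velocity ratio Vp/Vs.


Vp/Vs = 6239.0 / 3183.8
= 1.9596

1.9596


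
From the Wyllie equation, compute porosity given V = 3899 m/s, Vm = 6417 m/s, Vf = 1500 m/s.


1/V - 1/Vm = 1/3899 - 1/6417 = 0.00010064
1/Vf - 1/Vm = 1/1500 - 1/6417 = 0.00051083
phi = 0.00010064 / 0.00051083 = 0.197

0.197


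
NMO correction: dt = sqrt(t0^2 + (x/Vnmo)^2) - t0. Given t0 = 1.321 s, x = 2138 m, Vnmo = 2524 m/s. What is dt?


x/Vnmo = 2138/2524 = 0.847068
(x/Vnmo)^2 = 0.717524
t0^2 = 1.745041
sqrt(1.745041 + 0.717524) = 1.569256
dt = 1.569256 - 1.321 = 0.248256

0.248256


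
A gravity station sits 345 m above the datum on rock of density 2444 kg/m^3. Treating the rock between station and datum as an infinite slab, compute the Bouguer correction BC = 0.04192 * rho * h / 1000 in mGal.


BC = 0.04192 * rho * h / 1000
= 0.04192 * 2444 * 345 / 1000
= 35.3461 mGal

35.3461


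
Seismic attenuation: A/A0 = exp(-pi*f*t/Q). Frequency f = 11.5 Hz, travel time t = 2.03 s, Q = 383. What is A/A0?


pi*f*t/Q = pi*11.5*2.03/383 = 0.19149
A/A0 = exp(-0.19149) = 0.825728

0.825728


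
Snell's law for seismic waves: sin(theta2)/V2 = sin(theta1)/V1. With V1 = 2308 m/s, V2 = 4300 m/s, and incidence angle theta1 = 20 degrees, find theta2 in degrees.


sin(theta1) = sin(20 deg) = 0.34202
sin(theta2) = V2/V1 * sin(theta1) = 4300/2308 * 0.34202 = 0.637213
theta2 = arcsin(0.637213) = 39.5843 degrees

39.5843


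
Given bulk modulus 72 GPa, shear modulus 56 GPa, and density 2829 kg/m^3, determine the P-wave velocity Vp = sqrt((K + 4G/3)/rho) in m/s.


First compute the effective modulus:
K + 4G/3 = 72e9 + 4*56e9/3 = 146666666666.67 Pa
Then divide by density:
146666666666.67 / 2829 = 51843996.7008 Pa/(kg/m^3)
Take the square root:
Vp = sqrt(51843996.7008) = 7200.28 m/s

7200.28


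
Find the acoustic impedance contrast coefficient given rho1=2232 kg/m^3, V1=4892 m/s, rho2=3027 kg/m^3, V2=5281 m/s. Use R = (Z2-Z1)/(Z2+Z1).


Z1 = 2232 * 4892 = 10918944
Z2 = 3027 * 5281 = 15985587
R = (15985587 - 10918944) / (15985587 + 10918944) = 5066643 / 26904531 = 0.1883

0.1883


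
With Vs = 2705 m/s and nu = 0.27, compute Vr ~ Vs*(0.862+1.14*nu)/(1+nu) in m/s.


Numerator factor = 0.862 + 1.14*0.27 = 1.1698
Denominator = 1 + 0.27 = 1.27
Vr = 2705 * 1.1698 / 1.27 = 2491.58 m/s

2491.58


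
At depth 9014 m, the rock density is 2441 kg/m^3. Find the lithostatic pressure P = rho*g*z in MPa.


P = rho * g * z / 1e6
= 2441 * 9.81 * 9014 / 1e6
= 215851136.94 / 1e6
= 215.8511 MPa

215.8511


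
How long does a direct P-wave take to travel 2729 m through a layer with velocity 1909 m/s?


t = x / V
= 2729 / 1909
= 1.4295 s

1.4295


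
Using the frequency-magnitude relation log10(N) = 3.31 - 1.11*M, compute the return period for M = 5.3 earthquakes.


log10(N) = 3.31 - 1.11*5.3 = -2.573
N = 10^-2.573 = 0.002673
T = 1/N = 1/0.002673 = 374.1106 years

374.1106


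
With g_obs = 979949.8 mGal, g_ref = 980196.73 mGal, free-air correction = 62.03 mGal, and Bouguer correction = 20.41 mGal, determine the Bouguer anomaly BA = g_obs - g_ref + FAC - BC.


BA = g_obs - g_ref + FAC - BC
= 979949.8 - 980196.73 + 62.03 - 20.41
= -205.31 mGal

-205.31


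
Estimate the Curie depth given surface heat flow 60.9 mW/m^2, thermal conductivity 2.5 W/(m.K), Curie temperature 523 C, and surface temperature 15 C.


T_Curie - T_surf = 523 - 15 = 508 C
Convert q to W/m^2: 60.9 mW/m^2 = 0.0609 W/m^2
d = 508 * 2.5 / 0.0609 = 20853.86 m

20853.86


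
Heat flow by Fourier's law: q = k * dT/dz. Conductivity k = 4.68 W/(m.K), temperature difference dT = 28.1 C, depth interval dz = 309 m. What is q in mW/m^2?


q = k * dT / dz * 1000
= 4.68 * 28.1 / 309 * 1000
= 0.425592 * 1000
= 425.5922 mW/m^2

425.5922


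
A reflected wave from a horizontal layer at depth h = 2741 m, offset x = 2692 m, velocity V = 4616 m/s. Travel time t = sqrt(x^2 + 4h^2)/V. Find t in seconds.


x^2 + 4h^2 = 2692^2 + 4*2741^2 = 7246864 + 30052324 = 37299188
sqrt(37299188) = 6107.3061
t = 6107.3061 / 4616 = 1.3231 s

1.3231


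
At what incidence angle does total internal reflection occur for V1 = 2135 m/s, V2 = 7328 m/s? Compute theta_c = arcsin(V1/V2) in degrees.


V1/V2 = 2135/7328 = 0.291348
theta_c = arcsin(0.291348) = 16.9387 degrees

16.9387


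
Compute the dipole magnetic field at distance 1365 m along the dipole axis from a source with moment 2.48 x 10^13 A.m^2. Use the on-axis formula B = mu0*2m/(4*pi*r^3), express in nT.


m = 2.48 x 10^13 = 24800000000000 A.m^2
2m = 49600000000000 A.m^2
r^3 = 1365^3 = 2543302125
B = (4pi*10^-7) * 49600000000000 / (4*pi * 2543302125) * 1e9
= 62329198.247221 / 31960077087.04 * 1e9
= 1950220.5229 nT

1950220.5229


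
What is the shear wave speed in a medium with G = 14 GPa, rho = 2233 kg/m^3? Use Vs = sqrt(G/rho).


Convert G to Pa: G = 14e9 Pa
Compute G/rho = 14e9 / 2233 = 6269592.4765
Vs = sqrt(6269592.4765) = 2503.92 m/s

2503.92


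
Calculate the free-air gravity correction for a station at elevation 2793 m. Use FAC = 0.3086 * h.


FAC = 0.3086 * h
= 0.3086 * 2793
= 861.9198 mGal

861.9198


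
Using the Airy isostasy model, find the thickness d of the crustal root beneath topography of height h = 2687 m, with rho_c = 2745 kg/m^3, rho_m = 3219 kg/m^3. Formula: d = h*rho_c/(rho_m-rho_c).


rho_m - rho_c = 3219 - 2745 = 474
d = 2687 * 2745 / 474
= 7375815 / 474
= 15560.79 m

15560.79


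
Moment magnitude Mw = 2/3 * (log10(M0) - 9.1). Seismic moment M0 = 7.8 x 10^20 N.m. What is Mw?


log10(M0) = log10(7.8 x 10^20) = 20.8921
Mw = 2/3 * (20.8921 - 9.1)
= 2/3 * 11.7921
= 7.86

7.86


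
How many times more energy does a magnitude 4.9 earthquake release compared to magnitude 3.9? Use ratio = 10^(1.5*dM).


M2 - M1 = 4.9 - 3.9 = 1.0
1.5 * 1.0 = 1.5
ratio = 10^1.5 = 31.62

31.62


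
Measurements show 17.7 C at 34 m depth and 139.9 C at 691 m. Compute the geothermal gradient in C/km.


dT = 139.9 - 17.7 = 122.2 C
dz = 691 - 34 = 657 m
gradient = dT/dz * 1000 = 122.2/657 * 1000 = 185.997 C/km

185.997


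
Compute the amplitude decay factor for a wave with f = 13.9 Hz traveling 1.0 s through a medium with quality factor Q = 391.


pi*f*t/Q = pi*13.9*1.0/391 = 0.111683
A/A0 = exp(-0.111683) = 0.894328

0.894328


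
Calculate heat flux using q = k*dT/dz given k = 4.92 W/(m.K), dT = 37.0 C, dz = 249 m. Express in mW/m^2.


q = k * dT / dz * 1000
= 4.92 * 37.0 / 249 * 1000
= 0.731084 * 1000
= 731.0843 mW/m^2

731.0843


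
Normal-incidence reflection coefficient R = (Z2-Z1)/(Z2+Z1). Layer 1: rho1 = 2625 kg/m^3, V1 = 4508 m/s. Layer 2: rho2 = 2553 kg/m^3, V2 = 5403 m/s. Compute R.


Z1 = 2625 * 4508 = 11833500
Z2 = 2553 * 5403 = 13793859
R = (13793859 - 11833500) / (13793859 + 11833500) = 1960359 / 25627359 = 0.0765

0.0765


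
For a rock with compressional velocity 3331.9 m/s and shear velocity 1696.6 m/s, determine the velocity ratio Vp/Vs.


Vp/Vs = 3331.9 / 1696.6
= 1.9639

1.9639


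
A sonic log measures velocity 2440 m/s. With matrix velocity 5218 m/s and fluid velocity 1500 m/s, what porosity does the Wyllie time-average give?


1/V - 1/Vm = 1/2440 - 1/5218 = 0.00021819
1/Vf - 1/Vm = 1/1500 - 1/5218 = 0.00047502
phi = 0.00021819 / 0.00047502 = 0.4593

0.4593


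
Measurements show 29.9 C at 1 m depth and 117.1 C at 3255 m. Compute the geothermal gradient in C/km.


dT = 117.1 - 29.9 = 87.2 C
dz = 3255 - 1 = 3254 m
gradient = dT/dz * 1000 = 87.2/3254 * 1000 = 26.7978 C/km

26.7978


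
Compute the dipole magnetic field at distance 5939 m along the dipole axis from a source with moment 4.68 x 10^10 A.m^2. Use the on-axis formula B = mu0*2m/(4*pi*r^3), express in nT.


m = 4.68 x 10^10 = 46800000000 A.m^2
2m = 93600000000 A.m^2
r^3 = 5939^3 = 209478751019
B = (4pi*10^-7) * 93600000000 / (4*pi * 209478751019) * 1e9
= 117621.22895 / 2632387621137.82 * 1e9
= 44.6823 nT

44.6823


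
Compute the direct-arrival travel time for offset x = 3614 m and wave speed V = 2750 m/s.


t = x / V
= 3614 / 2750
= 1.3142 s

1.3142


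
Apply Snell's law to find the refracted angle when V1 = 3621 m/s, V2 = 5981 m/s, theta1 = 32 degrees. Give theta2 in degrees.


sin(theta1) = sin(32 deg) = 0.529919
sin(theta2) = V2/V1 * sin(theta1) = 5981/3621 * 0.529919 = 0.875296
theta2 = arcsin(0.875296) = 61.08 degrees

61.08


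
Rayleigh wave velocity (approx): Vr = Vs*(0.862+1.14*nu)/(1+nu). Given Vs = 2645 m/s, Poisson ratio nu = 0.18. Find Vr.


Numerator factor = 0.862 + 1.14*0.18 = 1.0672
Denominator = 1 + 0.18 = 1.18
Vr = 2645 * 1.0672 / 1.18 = 2392.16 m/s

2392.16


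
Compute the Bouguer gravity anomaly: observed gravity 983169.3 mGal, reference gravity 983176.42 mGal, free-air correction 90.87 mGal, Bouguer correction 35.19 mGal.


BA = g_obs - g_ref + FAC - BC
= 983169.3 - 983176.42 + 90.87 - 35.19
= 48.56 mGal

48.56


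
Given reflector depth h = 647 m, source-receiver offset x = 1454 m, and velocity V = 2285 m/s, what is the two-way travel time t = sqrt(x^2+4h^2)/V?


x^2 + 4h^2 = 1454^2 + 4*647^2 = 2114116 + 1674436 = 3788552
sqrt(3788552) = 1946.4203
t = 1946.4203 / 2285 = 0.8518 s

0.8518


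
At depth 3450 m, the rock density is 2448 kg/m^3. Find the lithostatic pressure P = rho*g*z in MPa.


P = rho * g * z / 1e6
= 2448 * 9.81 * 3450 / 1e6
= 82851336.0 / 1e6
= 82.8513 MPa

82.8513


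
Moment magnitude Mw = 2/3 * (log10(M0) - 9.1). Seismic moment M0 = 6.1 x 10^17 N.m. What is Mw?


log10(M0) = log10(6.1 x 10^17) = 17.7853
Mw = 2/3 * (17.7853 - 9.1)
= 2/3 * 8.6853
= 5.79

5.79


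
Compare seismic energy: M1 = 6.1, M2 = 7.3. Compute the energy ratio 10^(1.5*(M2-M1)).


M2 - M1 = 7.3 - 6.1 = 1.2
1.5 * 1.2 = 1.8
ratio = 10^1.8 = 63.1

63.1


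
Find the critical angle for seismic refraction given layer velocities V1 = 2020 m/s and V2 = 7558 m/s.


V1/V2 = 2020/7558 = 0.267266
theta_c = arcsin(0.267266) = 15.5017 degrees

15.5017


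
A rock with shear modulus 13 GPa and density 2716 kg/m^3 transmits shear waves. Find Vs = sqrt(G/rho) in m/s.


Convert G to Pa: G = 13e9 Pa
Compute G/rho = 13e9 / 2716 = 4786450.6627
Vs = sqrt(4786450.6627) = 2187.8 m/s

2187.8


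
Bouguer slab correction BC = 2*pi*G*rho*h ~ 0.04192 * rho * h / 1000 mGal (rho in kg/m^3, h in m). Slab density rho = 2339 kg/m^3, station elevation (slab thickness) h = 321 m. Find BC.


BC = 0.04192 * rho * h / 1000
= 0.04192 * 2339 * 321 / 1000
= 31.4743 mGal

31.4743


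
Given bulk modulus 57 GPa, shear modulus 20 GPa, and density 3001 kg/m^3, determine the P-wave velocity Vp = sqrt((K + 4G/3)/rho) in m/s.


First compute the effective modulus:
K + 4G/3 = 57e9 + 4*20e9/3 = 83666666666.67 Pa
Then divide by density:
83666666666.67 / 3001 = 27879595.6903 Pa/(kg/m^3)
Take the square root:
Vp = sqrt(27879595.6903) = 5280.11 m/s

5280.11


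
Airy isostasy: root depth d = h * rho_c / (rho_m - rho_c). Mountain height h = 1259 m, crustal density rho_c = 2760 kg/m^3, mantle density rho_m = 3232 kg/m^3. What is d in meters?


rho_m - rho_c = 3232 - 2760 = 472
d = 1259 * 2760 / 472
= 3474840 / 472
= 7361.95 m

7361.95


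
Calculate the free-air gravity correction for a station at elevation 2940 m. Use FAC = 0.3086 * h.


FAC = 0.3086 * h
= 0.3086 * 2940
= 907.284 mGal

907.284


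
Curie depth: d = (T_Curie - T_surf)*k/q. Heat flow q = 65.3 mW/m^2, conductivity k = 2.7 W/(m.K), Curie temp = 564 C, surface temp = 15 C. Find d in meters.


T_Curie - T_surf = 564 - 15 = 549 C
Convert q to W/m^2: 65.3 mW/m^2 = 0.0653 W/m^2
d = 549 * 2.7 / 0.0653 = 22699.85 m

22699.85


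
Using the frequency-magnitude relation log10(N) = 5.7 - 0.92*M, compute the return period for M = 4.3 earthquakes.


log10(N) = 5.7 - 0.92*4.3 = 1.744
N = 10^1.744 = 55.462571
T = 1/N = 1/55.462571 = 0.018 years

0.018


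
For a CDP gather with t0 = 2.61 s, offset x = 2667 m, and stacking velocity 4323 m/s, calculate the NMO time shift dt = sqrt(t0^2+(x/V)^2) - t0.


x/Vnmo = 2667/4323 = 0.616933
(x/Vnmo)^2 = 0.380606
t0^2 = 6.8121
sqrt(6.8121 + 0.380606) = 2.681922
dt = 2.681922 - 2.61 = 0.071922

0.071922


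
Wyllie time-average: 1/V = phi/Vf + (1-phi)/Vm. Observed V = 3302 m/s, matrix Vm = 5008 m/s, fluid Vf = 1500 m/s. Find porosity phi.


1/V - 1/Vm = 1/3302 - 1/5008 = 0.00010317
1/Vf - 1/Vm = 1/1500 - 1/5008 = 0.00046699
phi = 0.00010317 / 0.00046699 = 0.2209

0.2209


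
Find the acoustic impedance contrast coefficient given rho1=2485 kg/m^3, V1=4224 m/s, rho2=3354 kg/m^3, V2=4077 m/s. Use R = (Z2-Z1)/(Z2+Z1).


Z1 = 2485 * 4224 = 10496640
Z2 = 3354 * 4077 = 13674258
R = (13674258 - 10496640) / (13674258 + 10496640) = 3177618 / 24170898 = 0.1315

0.1315


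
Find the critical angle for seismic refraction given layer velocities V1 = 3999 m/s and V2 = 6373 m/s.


V1/V2 = 3999/6373 = 0.627491
theta_c = arcsin(0.627491) = 38.8653 degrees

38.8653


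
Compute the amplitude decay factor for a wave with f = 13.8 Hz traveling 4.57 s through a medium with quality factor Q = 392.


pi*f*t/Q = pi*13.8*4.57/392 = 0.505428
A/A0 = exp(-0.505428) = 0.603247

0.603247


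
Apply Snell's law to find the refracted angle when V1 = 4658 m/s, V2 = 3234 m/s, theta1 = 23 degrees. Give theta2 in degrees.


sin(theta1) = sin(23 deg) = 0.390731
sin(theta2) = V2/V1 * sin(theta1) = 3234/4658 * 0.390731 = 0.27128
theta2 = arcsin(0.27128) = 15.7405 degrees

15.7405


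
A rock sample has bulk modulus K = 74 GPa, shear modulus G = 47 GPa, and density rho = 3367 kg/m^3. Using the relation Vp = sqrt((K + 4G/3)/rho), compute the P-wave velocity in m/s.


First compute the effective modulus:
K + 4G/3 = 74e9 + 4*47e9/3 = 136666666666.67 Pa
Then divide by density:
136666666666.67 / 3367 = 40590040.59 Pa/(kg/m^3)
Take the square root:
Vp = sqrt(40590040.59) = 6371.03 m/s

6371.03


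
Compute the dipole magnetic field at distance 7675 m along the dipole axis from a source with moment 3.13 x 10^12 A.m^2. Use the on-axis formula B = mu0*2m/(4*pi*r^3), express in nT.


m = 3.13 x 10^12 = 3130000000000 A.m^2
2m = 6260000000000 A.m^2
r^3 = 7675^3 = 452100671875
B = (4pi*10^-7) * 6260000000000 / (4*pi * 452100671875) * 1e9
= 7866548.004589 / 5681264597782.04 * 1e9
= 1384.6474 nT

1384.6474


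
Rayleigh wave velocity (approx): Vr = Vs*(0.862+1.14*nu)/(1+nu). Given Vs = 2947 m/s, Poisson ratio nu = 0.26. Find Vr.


Numerator factor = 0.862 + 1.14*0.26 = 1.1584
Denominator = 1 + 0.26 = 1.26
Vr = 2947 * 1.1584 / 1.26 = 2709.37 m/s

2709.37


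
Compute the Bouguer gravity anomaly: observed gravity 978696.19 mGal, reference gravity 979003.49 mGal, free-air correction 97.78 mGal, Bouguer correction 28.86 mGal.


BA = g_obs - g_ref + FAC - BC
= 978696.19 - 979003.49 + 97.78 - 28.86
= -238.38 mGal

-238.38


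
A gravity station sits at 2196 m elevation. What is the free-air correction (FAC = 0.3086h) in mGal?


FAC = 0.3086 * h
= 0.3086 * 2196
= 677.6856 mGal

677.6856


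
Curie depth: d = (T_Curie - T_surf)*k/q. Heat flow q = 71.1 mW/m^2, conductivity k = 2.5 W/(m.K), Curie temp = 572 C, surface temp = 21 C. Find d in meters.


T_Curie - T_surf = 572 - 21 = 551 C
Convert q to W/m^2: 71.1 mW/m^2 = 0.0711 W/m^2
d = 551 * 2.5 / 0.0711 = 19374.12 m

19374.12


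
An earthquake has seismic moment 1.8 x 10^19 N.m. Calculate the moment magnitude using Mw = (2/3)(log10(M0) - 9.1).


log10(M0) = log10(1.8 x 10^19) = 19.2553
Mw = 2/3 * (19.2553 - 9.1)
= 2/3 * 10.1553
= 6.77

6.77


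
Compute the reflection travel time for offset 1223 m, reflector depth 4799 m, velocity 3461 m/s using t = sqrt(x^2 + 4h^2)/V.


x^2 + 4h^2 = 1223^2 + 4*4799^2 = 1495729 + 92121604 = 93617333
sqrt(93617333) = 9675.605
t = 9675.605 / 3461 = 2.7956 s

2.7956


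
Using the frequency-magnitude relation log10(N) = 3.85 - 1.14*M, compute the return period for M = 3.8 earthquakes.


log10(N) = 3.85 - 1.14*3.8 = -0.482
N = 10^-0.482 = 0.32961
T = 1/N = 1/0.32961 = 3.0339 years

3.0339


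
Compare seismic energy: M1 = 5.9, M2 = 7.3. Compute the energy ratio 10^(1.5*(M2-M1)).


M2 - M1 = 7.3 - 5.9 = 1.4
1.5 * 1.4 = 2.1
ratio = 10^2.1 = 125.89

125.89


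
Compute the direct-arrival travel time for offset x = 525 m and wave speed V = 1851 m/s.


t = x / V
= 525 / 1851
= 0.2836 s

0.2836


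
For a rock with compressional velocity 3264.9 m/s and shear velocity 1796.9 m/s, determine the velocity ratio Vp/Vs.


Vp/Vs = 3264.9 / 1796.9
= 1.817

1.817


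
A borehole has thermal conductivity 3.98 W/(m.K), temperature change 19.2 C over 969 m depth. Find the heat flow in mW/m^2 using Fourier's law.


q = k * dT / dz * 1000
= 3.98 * 19.2 / 969 * 1000
= 0.078861 * 1000
= 78.8607 mW/m^2

78.8607


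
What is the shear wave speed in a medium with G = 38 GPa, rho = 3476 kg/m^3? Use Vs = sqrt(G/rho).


Convert G to Pa: G = 38e9 Pa
Compute G/rho = 38e9 / 3476 = 10932105.8688
Vs = sqrt(10932105.8688) = 3306.37 m/s

3306.37


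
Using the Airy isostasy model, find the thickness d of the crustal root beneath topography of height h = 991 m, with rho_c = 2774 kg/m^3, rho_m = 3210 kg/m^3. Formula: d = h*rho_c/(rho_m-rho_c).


rho_m - rho_c = 3210 - 2774 = 436
d = 991 * 2774 / 436
= 2749034 / 436
= 6305.12 m

6305.12


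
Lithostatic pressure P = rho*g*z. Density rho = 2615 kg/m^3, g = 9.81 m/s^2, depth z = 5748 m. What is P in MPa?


P = rho * g * z / 1e6
= 2615 * 9.81 * 5748 / 1e6
= 147454306.2 / 1e6
= 147.4543 MPa

147.4543


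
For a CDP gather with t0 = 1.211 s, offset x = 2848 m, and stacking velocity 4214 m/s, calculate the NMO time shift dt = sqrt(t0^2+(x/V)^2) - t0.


x/Vnmo = 2848/4214 = 0.675842
(x/Vnmo)^2 = 0.456763
t0^2 = 1.466521
sqrt(1.466521 + 0.456763) = 1.386825
dt = 1.386825 - 1.211 = 0.175825

0.175825


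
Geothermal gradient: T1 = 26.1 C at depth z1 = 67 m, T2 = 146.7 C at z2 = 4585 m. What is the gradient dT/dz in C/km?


dT = 146.7 - 26.1 = 120.6 C
dz = 4585 - 67 = 4518 m
gradient = dT/dz * 1000 = 120.6/4518 * 1000 = 26.6932 C/km

26.6932


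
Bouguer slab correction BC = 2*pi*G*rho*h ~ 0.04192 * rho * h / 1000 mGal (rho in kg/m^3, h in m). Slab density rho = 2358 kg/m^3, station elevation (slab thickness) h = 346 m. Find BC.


BC = 0.04192 * rho * h / 1000
= 0.04192 * 2358 * 346 / 1000
= 34.2012 mGal

34.2012


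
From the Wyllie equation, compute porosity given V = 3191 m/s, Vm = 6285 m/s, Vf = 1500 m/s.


1/V - 1/Vm = 1/3191 - 1/6285 = 0.00015427
1/Vf - 1/Vm = 1/1500 - 1/6285 = 0.00050756
phi = 0.00015427 / 0.00050756 = 0.304

0.304


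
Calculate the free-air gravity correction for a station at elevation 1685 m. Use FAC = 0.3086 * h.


FAC = 0.3086 * h
= 0.3086 * 1685
= 519.991 mGal

519.991


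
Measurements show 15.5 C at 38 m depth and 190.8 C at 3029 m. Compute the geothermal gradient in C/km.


dT = 190.8 - 15.5 = 175.3 C
dz = 3029 - 38 = 2991 m
gradient = dT/dz * 1000 = 175.3/2991 * 1000 = 58.6092 C/km

58.6092


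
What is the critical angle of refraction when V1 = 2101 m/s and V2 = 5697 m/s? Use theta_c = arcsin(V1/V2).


V1/V2 = 2101/5697 = 0.368791
theta_c = arcsin(0.368791) = 21.641 degrees

21.641


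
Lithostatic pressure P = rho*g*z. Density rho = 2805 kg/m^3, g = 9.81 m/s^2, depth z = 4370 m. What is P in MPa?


P = rho * g * z / 1e6
= 2805 * 9.81 * 4370 / 1e6
= 120249508.5 / 1e6
= 120.2495 MPa

120.2495


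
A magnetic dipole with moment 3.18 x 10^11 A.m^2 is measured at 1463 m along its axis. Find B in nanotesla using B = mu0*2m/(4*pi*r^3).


m = 3.18 x 10^11 = 318000000000 A.m^2
2m = 636000000000 A.m^2
r^3 = 1463^3 = 3131359847
B = (4pi*10^-7) * 636000000000 / (4*pi * 3131359847) * 1e9
= 799221.171073 / 39349828364.33 * 1e9
= 20310.6647 nT

20310.6647


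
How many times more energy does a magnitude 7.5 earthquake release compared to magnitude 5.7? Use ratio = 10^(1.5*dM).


M2 - M1 = 7.5 - 5.7 = 1.8
1.5 * 1.8 = 2.7
ratio = 10^2.7 = 501.19

501.19


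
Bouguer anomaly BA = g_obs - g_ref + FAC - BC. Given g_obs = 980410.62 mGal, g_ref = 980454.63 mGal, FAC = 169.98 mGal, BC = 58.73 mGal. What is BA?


BA = g_obs - g_ref + FAC - BC
= 980410.62 - 980454.63 + 169.98 - 58.73
= 67.24 mGal

67.24


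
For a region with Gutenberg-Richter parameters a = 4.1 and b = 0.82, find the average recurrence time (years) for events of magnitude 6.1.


log10(N) = 4.1 - 0.82*6.1 = -0.902
N = 10^-0.902 = 0.125314
T = 1/N = 1/0.125314 = 7.9799 years

7.9799


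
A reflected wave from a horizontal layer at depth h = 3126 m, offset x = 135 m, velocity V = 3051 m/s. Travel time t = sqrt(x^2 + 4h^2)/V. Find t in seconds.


x^2 + 4h^2 = 135^2 + 4*3126^2 = 18225 + 39087504 = 39105729
sqrt(39105729) = 6253.4574
t = 6253.4574 / 3051 = 2.0496 s

2.0496


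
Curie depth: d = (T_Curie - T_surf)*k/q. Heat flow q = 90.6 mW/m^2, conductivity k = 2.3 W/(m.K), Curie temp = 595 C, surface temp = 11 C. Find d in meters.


T_Curie - T_surf = 595 - 11 = 584 C
Convert q to W/m^2: 90.6 mW/m^2 = 0.0906 W/m^2
d = 584 * 2.3 / 0.0906 = 14825.61 m

14825.61


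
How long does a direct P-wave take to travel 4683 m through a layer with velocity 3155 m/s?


t = x / V
= 4683 / 3155
= 1.4843 s

1.4843


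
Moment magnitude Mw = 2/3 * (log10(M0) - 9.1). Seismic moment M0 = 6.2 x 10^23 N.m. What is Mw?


log10(M0) = log10(6.2 x 10^23) = 23.7924
Mw = 2/3 * (23.7924 - 9.1)
= 2/3 * 14.6924
= 9.79

9.79


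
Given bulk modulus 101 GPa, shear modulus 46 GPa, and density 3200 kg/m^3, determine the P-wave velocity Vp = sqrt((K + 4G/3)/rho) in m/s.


First compute the effective modulus:
K + 4G/3 = 101e9 + 4*46e9/3 = 162333333333.33 Pa
Then divide by density:
162333333333.33 / 3200 = 50729166.6667 Pa/(kg/m^3)
Take the square root:
Vp = sqrt(50729166.6667) = 7122.44 m/s

7122.44


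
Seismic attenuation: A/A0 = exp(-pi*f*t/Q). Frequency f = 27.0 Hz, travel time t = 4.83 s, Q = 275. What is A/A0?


pi*f*t/Q = pi*27.0*4.83/275 = 1.4898
A/A0 = exp(-1.4898) = 0.225418

0.225418


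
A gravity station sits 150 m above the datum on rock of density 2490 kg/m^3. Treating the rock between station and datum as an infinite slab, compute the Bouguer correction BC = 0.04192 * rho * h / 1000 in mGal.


BC = 0.04192 * rho * h / 1000
= 0.04192 * 2490 * 150 / 1000
= 15.6571 mGal

15.6571


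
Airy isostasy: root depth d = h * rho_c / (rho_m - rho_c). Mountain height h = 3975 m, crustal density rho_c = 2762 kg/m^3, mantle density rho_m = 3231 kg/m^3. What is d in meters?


rho_m - rho_c = 3231 - 2762 = 469
d = 3975 * 2762 / 469
= 10978950 / 469
= 23409.28 m

23409.28


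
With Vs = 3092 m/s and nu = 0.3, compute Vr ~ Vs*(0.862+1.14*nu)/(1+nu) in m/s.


Numerator factor = 0.862 + 1.14*0.3 = 1.204
Denominator = 1 + 0.3 = 1.3
Vr = 3092 * 1.204 / 1.3 = 2863.67 m/s

2863.67


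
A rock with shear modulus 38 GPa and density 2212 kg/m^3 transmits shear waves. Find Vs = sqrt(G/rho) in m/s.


Convert G to Pa: G = 38e9 Pa
Compute G/rho = 38e9 / 2212 = 17179023.5081
Vs = sqrt(17179023.5081) = 4144.76 m/s

4144.76


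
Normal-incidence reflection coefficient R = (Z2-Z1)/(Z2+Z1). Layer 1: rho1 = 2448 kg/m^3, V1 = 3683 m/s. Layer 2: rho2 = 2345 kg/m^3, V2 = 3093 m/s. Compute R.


Z1 = 2448 * 3683 = 9015984
Z2 = 2345 * 3093 = 7253085
R = (7253085 - 9015984) / (7253085 + 9015984) = -1762899 / 16269069 = -0.1084

-0.1084


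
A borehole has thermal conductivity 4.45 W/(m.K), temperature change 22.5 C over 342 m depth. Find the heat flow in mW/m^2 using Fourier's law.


q = k * dT / dz * 1000
= 4.45 * 22.5 / 342 * 1000
= 0.292763 * 1000
= 292.7632 mW/m^2

292.7632


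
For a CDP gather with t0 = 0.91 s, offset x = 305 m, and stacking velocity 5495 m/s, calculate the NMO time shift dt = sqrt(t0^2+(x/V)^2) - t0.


x/Vnmo = 305/5495 = 0.055505
(x/Vnmo)^2 = 0.003081
t0^2 = 0.8281
sqrt(0.8281 + 0.003081) = 0.911691
dt = 0.911691 - 0.91 = 0.001691

0.001691
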